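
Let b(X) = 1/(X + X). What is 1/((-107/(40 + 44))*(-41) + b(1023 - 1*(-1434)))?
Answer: 9828/513281 ≈ 0.019147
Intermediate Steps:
b(X) = 1/(2*X)
1/((-107/(40 + 44))*(-41) + b(1023 - 1*(-1434))) = 1/((-107/(40 + 44))*(-41) + 1/(2*(1023 - 1*(-1434)))) = 1/((-107/84)*(-41) + 1/(2*(1023 + 1434))) = 1/(((1/84)*(-107))*(-41) + (1/2)/2457) = 1/(-107/84*(-41) + (1/2)*(1/2457)) = 1/(4387/84 + 1/4914) = 1/(513281/9828) = 9828/513281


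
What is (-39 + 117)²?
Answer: 6084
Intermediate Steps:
(-39 + 117)² = 78² = 6084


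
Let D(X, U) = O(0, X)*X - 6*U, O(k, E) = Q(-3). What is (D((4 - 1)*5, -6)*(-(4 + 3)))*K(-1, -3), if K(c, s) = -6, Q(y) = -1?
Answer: 882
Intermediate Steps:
O(k, E) = -1
D(X, U) = -X - 6*U
(D((4 - 1)*5, -6)*(-(4 + 3)))*K(-1, -3) = ((-(4 - 1)*5 - 6*(-6))*(-(4 + 3)))*(-6) = ((-3*5 + 36)*(-1*7))*(-6) = ((-1*15 + 36)*(-7))*(-6) = ((-15 + 36)*(-7))*(-6) = (21*(-7))*(-6) = -147*(-6) = 882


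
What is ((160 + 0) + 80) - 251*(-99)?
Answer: 25089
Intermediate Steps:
((160 + 0) + 80) - 251*(-99) = (160 + 80) + 24849 = 240 + 24849 = 25089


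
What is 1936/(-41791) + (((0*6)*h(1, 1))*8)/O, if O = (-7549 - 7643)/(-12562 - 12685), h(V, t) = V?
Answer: -1936/41791 ≈ -0.046326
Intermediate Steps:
O = 15192/25247 (O = -15192/(-25247) = -15192*(-1/25247) = 15192/25247 ≈ 0.60174)
1936/(-41791) + (((0*6)*h(1, 1))*8)/O = 1936/(-41791) + (((0*6)*1)*8)/(15192/25247) = 1936*(-1/41791) + ((0*1)*8)*(25247/15192) = -1936/41791 + (0*8)*(25247/15192) = -1936/41791 + 0*(25247/15192) = -1936/41791 + 0 = -1936/41791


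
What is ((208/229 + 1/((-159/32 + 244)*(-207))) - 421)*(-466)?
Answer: 70980741268286/362585547 ≈ 1.9576e+5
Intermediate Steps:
((208/229 + 1/((-159/32 + 244)*(-207))) - 421)*(-466) = ((208*(1/229) - 1/207/(-159*1/32 + 244)) - 421)*(-466) = ((208/229 - 1/207/(-159/32 + 244)) - 421)*(-466) = ((208/229 - 1/207/(7649/32)) - 421)*(-466) = ((208/229 + (32/7649)*(-1/207)) - 421)*(-466) = ((208/229 - 32/1583343) - 421)*(-466) = (329328016/362585547 - 421)*(-466) = -152319187271/362585547*(-466) = 70980741268286/362585547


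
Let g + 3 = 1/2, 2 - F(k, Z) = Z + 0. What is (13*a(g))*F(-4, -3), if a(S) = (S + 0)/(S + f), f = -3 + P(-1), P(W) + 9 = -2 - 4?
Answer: 325/41 ≈ 7.9268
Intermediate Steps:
P(W) = -15 (P(W) = -9 + (-2 - 4) = -9 - 6 = -15)
f = -18 (f = -3 - 15 = -18)
F(k, Z) = 2 - Z (F(k, Z) = 2 - (Z + 0) = 2 - Z)
g = -5/2 (g = -3 + 1/2 = -3 + ½ = -5/2 ≈ -2.5000)
a(S) = S/(-18 + S) (a(S) = (S + 0)/(S - 18) = S/(-18 + S))
(13*a(g))*F(-4, -3) = (13*(-5/(2*(-18 - 5/2))))*(2 - 1*(-3)) = (13*(-5/(2*(-41/2))))*(2 + 3) = (13*(-5/2*(-2/41)))*5 = (13*(5/41))*5 = (65/41)*5 = 325/41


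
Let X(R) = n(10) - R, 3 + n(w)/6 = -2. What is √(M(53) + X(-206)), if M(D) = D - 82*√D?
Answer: √(229 - 82*√53) ≈ 19.183*I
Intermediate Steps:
n(w) = -30 (n(w) = -18 + 6*(-2) = -18 - 12 = -30)
X(R) = -30 - R
√(M(53) + X(-206)) = √((53 - 82*√53) + (-30 - 1*(-206))) = √((53 - 82*√53) + (-30 + 206)) = √((53 - 82*√53) + 176) = √(229 - 82*√53)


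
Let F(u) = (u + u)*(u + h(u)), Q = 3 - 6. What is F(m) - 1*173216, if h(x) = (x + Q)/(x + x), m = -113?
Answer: -147794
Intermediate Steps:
Q = -3
h(x) = (-3 + x)/(2*x) (h(x) = (x - 3)/(x + x) = (-3 + x)/((2*x)) = (-3 + x)*(1/(2*x)) = (-3 + x)/(2*x))
F(u) = 2*u*(u + (-3 + u)/(2*u)) (F(u) = (u + u)*(u + (-3 + u)/(2*u)) = (2*u)*(u + (-3 + u)/(2*u)) = 2*u*(u + (-3 + u)/(2*u)))
F(m) - 1*173216 = (-3 - 113 + 2*(-113)**2) - 1*173216 = (-3 - 113 + 2*12769) - 173216 = (-3 - 113 + 25538) - 173216 = 25422 - 173216 = -147794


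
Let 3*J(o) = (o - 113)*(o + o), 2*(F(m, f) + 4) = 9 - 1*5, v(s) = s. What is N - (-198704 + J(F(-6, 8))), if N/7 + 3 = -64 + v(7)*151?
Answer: 616442/3 ≈ 2.0548e+5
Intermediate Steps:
F(m, f) = -2 (F(m, f) = -4 + (9 - 1*5)/2 = -4 + (9 - 5)/2 = -4 + (1/2)*4 = -4 + 2 = -2)
J(o) = 2*o*(-113 + o)/3 (J(o) = ((o - 113)*(o + o))/3 = ((-113 + o)*(2*o))/3 = (2*o*(-113 + o))/3 = 2*o*(-113 + o)/3)
N = 6930 (N = -21 + 7*(-64 + 7*151) = -21 + 7*(-64 + 1057) = -21 + 7*993 = -21 + 6951 = 6930)
N - (-198704 + J(F(-6, 8))) = 6930 - (-198704 + (2/3)*(-2)*(-113 - 2)) = 6930 - (-198704 + (2/3)*(-2)*(-115)) = 6930 - (-198704 + 460/3) = 6930 - 1*(-595652/3) = 6930 + 595652/3 = 616442/3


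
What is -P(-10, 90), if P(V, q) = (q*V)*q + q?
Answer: 80910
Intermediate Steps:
P(V, q) = q + V*q² (P(V, q) = (V*q)*q + q = V*q² + q = q + V*q²)
-P(-10, 90) = -90*(1 - 10*90) = -90*(1 - 900) = -90*(-899) = -1*(-80910) = 80910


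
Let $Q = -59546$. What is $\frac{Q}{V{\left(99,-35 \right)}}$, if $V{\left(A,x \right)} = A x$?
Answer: $\frac{59546}{3465} \approx 17.185$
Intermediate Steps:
$\frac{Q}{V{\left(99,-35 \right)}} = - \frac{59546}{99 \left(-35\right)} = - \frac{59546}{-3465} = \left(-59546\right) \left(- \frac{1}{3465}\right) = \frac{59546}{3465}$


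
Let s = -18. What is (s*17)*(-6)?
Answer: 1836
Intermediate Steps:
(s*17)*(-6) = -18*17*(-6) = -306*(-6) = 1836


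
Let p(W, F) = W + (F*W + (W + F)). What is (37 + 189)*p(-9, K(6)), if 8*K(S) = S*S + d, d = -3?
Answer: -11526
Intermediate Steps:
K(S) = -3/8 + S²/8 (K(S) = (S*S - 3)/8 = (S² - 3)/8 = (-3 + S²)/8 = -3/8 + S²/8)
p(W, F) = F + 2*W + F*W (p(W, F) = W + (F*W + (F + W)) = W + (F + W + F*W) = F + 2*W + F*W)
(37 + 189)*p(-9, K(6)) = (37 + 189)*((-3/8 + (⅛)*6²) + 2*(-9) + (-3/8 + (⅛)*6²)*(-9)) = 226*((-3/8 + (⅛)*36) - 18 + (-3/8 + (⅛)*36)*(-9)) = 226*((-3/8 + 9/2) - 18 + (-3/8 + 9/2)*(-9)) = 226*(33/8 - 18 + (33/8)*(-9)) = 226*(33/8 - 18 - 297/8) = 226*(-51) = -11526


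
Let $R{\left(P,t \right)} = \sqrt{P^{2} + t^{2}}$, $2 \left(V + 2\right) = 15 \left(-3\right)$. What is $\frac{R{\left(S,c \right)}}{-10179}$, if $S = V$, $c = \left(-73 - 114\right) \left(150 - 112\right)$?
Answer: $- \frac{\sqrt{201983345}}{20358} \approx -0.69811$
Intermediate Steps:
$V = - \frac{49}{2}$ ($V = -2 + \frac{15 \left(-3\right)}{2} = -2 + \frac{1}{2} \left(-45\right) = -2 - \frac{45}{2} = - \frac{49}{2} \approx -24.5$)
$c = -7106$ ($c = \left(-187\right) 38 = -7106$)
$S = - \frac{49}{2} \approx -24.5$
$\frac{R{\left(S,c \right)}}{-10179} = \frac{\sqrt{\left(- \frac{49}{2}\right)^{2} + \left(-7106\right)^{2}}}{-10179} = \sqrt{\frac{2401}{4} + 50495236} \left(- \frac{1}{10179}\right) = \sqrt{\frac{201983345}{4}} \left(- \frac{1}{10179}\right) = \frac{\sqrt{201983345}}{2} \left(- \frac{1}{10179}\right) = - \frac{\sqrt{201983345}}{20358}$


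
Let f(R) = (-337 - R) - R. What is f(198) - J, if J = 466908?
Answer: -467641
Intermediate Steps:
f(R) = -337 - 2*R
f(198) - J = (-337 - 2*198) - 1*466908 = (-337 - 396) - 466908 = -733 - 466908 = -467641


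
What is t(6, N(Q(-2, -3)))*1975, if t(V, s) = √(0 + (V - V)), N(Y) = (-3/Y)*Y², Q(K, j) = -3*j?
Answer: 0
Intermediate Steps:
N(Y) = -3*Y
t(V, s) = 0 (t(V, s) = √(0 + 0) = √0 = 0)
t(6, N(Q(-2, -3)))*1975 = 0*1975 = 0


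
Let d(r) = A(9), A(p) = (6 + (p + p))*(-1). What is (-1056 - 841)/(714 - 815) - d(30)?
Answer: 4321/101 ≈ 42.782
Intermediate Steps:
A(p) = -6 - 2*p (A(p) = (6 + 2*p)*(-1) = -6 - 2*p)
d(r) = -24 (d(r) = -6 - 2*9 = -6 - 18 = -24)
(-1056 - 841)/(714 - 815) - d(30) = (-1056 - 841)/(714 - 815) - 1*(-24) = -1897/(-101) + 24 = -1897*(-1/101) + 24 = 1897/101 + 24 = 4321/101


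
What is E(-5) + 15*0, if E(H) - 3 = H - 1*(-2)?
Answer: 0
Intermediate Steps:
E(H) = 5 + H (E(H) = 3 + (H - 1*(-2)) = 3 + (H + 2) = 3 + (2 + H) = 5 + H)
E(-5) + 15*0 = (5 - 5) + 15*0 = 0 + 0 = 0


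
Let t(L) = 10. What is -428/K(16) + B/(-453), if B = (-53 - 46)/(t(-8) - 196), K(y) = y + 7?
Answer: -4007189/215326 ≈ -18.610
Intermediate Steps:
K(y) = 7 + y
B = 33/62 (B = (-53 - 46)/(10 - 196) = -99/(-186) = -99*(-1/186) = 33/62 ≈ 0.53226)
-428/K(16) + B/(-453) = -428/(7 + 16) + (33/62)/(-453) = -428/23 + (33/62)*(-1/453) = -428*1/23 - 11/9362 = -428/23 - 11/9362 = -4007189/215326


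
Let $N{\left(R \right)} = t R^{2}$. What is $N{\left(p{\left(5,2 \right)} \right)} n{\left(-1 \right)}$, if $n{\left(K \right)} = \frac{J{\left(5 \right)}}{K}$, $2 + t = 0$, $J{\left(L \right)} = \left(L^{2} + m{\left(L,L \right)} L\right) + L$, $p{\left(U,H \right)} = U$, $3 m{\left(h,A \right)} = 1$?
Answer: $\frac{4750}{3} \approx 1583.3$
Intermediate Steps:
$m{\left(h,A \right)} = \frac{1}{3}$ ($m{\left(h,A \right)} = \frac{1}{3} \cdot 1 = \frac{1}{3}$)
$J{\left(L \right)} = L^{2} + \frac{4 L}{3}$ ($J{\left(L \right)} = \left(L^{2} + \frac{L}{3}\right) + L = L^{2} + \frac{4 L}{3}$)
$t = -2$ ($t = -2 + 0 = -2$)
$N{\left(R \right)} = - 2 R^{2}$
$n{\left(K \right)} = \frac{95}{3 K}$ ($n{\left(K \right)} = \frac{\frac{1}{3} \cdot 5 \left(4 + 3 \cdot 5\right)}{K} = \frac{\frac{1}{3} \cdot 5 \left(4 + 15\right)}{K} = \frac{\frac{1}{3} \cdot 5 \cdot 19}{K} = \frac{95}{3 K}$)
$N{\left(p{\left(5,2 \right)} \right)} n{\left(-1 \right)} = - 2 \cdot 5^{2} \frac{95}{3 \left(-1\right)} = \left(-2\right) 25 \cdot \frac{95}{3} \left(-1\right) = \left(-50\right) \left(- \frac{95}{3}\right) = \frac{4750}{3}$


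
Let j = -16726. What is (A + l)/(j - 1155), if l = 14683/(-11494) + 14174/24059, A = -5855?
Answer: 231328252453/706386723518 ≈ 0.32748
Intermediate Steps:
l = -27191763/39504878 (l = 14683*(-1/11494) + 14174*(1/24059) = -14683/11494 + 14174/24059 = -27191763/39504878 ≈ -0.68831)
(A + l)/(j - 1155) = (-5855 - 27191763/39504878)/(-16726 - 1155) = -231328252453/39504878/(-17881) = -231328252453/39504878*(-1/17881) = 231328252453/706386723518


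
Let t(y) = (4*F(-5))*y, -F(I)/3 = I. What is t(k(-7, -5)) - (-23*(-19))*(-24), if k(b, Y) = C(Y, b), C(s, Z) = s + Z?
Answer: 9768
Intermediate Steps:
C(s, Z) = Z + s
F(I) = -3*I
k(b, Y) = Y + b (k(b, Y) = b + Y = Y + b)
t(y) = 60*y (t(y) = (4*(-3*(-5)))*y = (4*15)*y = 60*y)
t(k(-7, -5)) - (-23*(-19))*(-24) = 60*(-5 - 7) - (-23*(-19))*(-24) = 60*(-12) - 437*(-24) = -720 - 1*(-10488) = -720 + 10488 = 9768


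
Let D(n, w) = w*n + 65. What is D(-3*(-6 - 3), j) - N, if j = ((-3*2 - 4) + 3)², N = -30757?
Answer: 32145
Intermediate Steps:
j = 49 (j = ((-6 - 4) + 3)² = (-10 + 3)² = (-7)² = 49)
D(n, w) = 65 + n*w (D(n, w) = n*w + 65 = 65 + n*w)
D(-3*(-6 - 3), j) - N = (65 - 3*(-6 - 3)*49) - 1*(-30757) = (65 - 3*(-9)*49) + 30757 = (65 + 27*49) + 30757 = (65 + 1323) + 30757 = 1388 + 30757 = 32145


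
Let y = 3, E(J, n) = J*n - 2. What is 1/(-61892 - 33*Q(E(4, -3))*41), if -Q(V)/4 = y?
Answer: -1/45656 ≈ -2.1903e-5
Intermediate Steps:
E(J, n) = -2 + J*n
Q(V) = -12 (Q(V) = -4*3 = -12)
1/(-61892 - 33*Q(E(4, -3))*41) = 1/(-61892 - 33*(-12)*41) = 1/(-61892 + 396*41) = 1/(-61892 + 16236) = 1/(-45656) = -1/45656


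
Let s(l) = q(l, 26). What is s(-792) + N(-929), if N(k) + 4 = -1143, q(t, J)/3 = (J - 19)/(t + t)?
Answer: -605623/528 ≈ -1147.0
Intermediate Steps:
q(t, J) = 3*(-19 + J)/(2*t) (q(t, J) = 3*((J - 19)/(t + t)) = 3*((-19 + J)/((2*t))) = 3*((-19 + J)*(1/(2*t))) = 3*((-19 + J)/(2*t)) = 3*(-19 + J)/(2*t))
s(l) = 21/(2*l) (s(l) = 3*(-19 + 26)/(2*l) = (3/2)*7/l = 21/(2*l))
N(k) = -1147 (N(k) = -4 - 1143 = -1147)
s(-792) + N(-929) = (21/2)/(-792) - 1147 = (21/2)*(-1/792) - 1147 = -7/528 - 1147 = -605623/528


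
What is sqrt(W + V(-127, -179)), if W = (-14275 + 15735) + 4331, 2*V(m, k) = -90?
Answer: 13*sqrt(34) ≈ 75.802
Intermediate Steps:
V(m, k) = -45 (V(m, k) = (1/2)*(-90) = -45)
W = 5791 (W = 1460 + 4331 = 5791)
sqrt(W + V(-127, -179)) = sqrt(5791 - 45) = sqrt(5746) = 13*sqrt(34)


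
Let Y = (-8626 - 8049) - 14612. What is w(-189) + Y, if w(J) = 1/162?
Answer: -5068493/162 ≈ -31287.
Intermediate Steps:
w(J) = 1/162
Y = -31287 (Y = -16675 - 14612 = -31287)
w(-189) + Y = 1/162 - 31287 = -5068493/162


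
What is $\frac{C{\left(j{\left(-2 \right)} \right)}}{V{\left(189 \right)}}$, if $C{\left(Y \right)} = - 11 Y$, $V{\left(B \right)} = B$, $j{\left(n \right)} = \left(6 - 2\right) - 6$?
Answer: $\frac{22}{189} \approx 0.1164$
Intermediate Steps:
$j{\left(n \right)} = -2$ ($j{\left(n \right)} = 4 - 6 = -2$)
$\frac{C{\left(j{\left(-2 \right)} \right)}}{V{\left(189 \right)}} = \frac{\left(-11\right) \left(-2\right)}{189} = 22 \cdot \frac{1}{189} = \frac{22}{189}$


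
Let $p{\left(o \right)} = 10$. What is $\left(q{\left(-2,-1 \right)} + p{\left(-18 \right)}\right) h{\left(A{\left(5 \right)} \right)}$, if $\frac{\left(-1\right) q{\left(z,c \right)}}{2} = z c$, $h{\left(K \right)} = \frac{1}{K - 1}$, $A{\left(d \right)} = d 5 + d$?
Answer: $\frac{6}{29} \approx 0.2069$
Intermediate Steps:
$A{\left(d \right)} = 6 d$ ($A{\left(d \right)} = 5 d + d = 6 d$)
$h{\left(K \right)} = \frac{1}{-1 + K}$
$q{\left(z,c \right)} = - 2 c z$ ($q{\left(z,c \right)} = - 2 z c = - 2 c z$)
$\left(q{\left(-2,-1 \right)} + p{\left(-18 \right)}\right) h{\left(A{\left(5 \right)} \right)} = \frac{\left(-2\right) \left(-1\right) \left(-2\right) + 10}{-1 + 6 \cdot 5} = \frac{-4 + 10}{-1 + 30} = \frac{6}{29}$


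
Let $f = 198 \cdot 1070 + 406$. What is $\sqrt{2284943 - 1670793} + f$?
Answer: $212266 + 5 \sqrt{24566} \approx 2.1305 \cdot 10^{5}$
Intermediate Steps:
$f = 212266$ ($f = 211860 + 406 = 212266$)
$\sqrt{2284943 - 1670793} + f = \sqrt{2284943 - 1670793} + 212266 = \sqrt{614150} + 212266 = 5 \sqrt{24566} + 212266 = 212266 + 5 \sqrt{24566}$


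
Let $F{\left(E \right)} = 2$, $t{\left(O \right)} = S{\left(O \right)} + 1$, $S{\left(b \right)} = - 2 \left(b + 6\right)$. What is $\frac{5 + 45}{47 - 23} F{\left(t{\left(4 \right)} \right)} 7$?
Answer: $\frac{175}{6} \approx 29.167$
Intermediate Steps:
$S{\left(b \right)} = -12 - 2 b$ ($S{\left(b \right)} = - 2 \left(6 + b\right) = -12 - 2 b$)
$t{\left(O \right)} = -11 - 2 O$ ($t{\left(O \right)} = \left(-12 - 2 O\right) + 1 = -11 - 2 O$)
$\frac{5 + 45}{47 - 23} F{\left(t{\left(4 \right)} \right)} 7 = \frac{5 + 45}{47 - 23} \cdot 2 \cdot 7 = \frac{50}{24} \cdot 2 \cdot 7 = 50 \cdot \frac{1}{24} \cdot 2 \cdot 7 = \frac{25}{12} \cdot 2 \cdot 7 = \frac{25}{6} \cdot 7 = \frac{175}{6}$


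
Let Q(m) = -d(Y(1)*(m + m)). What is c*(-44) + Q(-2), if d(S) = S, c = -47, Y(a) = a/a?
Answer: 2072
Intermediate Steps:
Y(a) = 1
Q(m) = -2*m (Q(m) = -(m + m) = -2*m)
c*(-44) + Q(-2) = -47*(-44) - 2*(-2) = 2068 + 4 = 2072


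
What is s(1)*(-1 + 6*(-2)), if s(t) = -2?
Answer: 26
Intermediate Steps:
s(1)*(-1 + 6*(-2)) = -2*(-1 + 6*(-2)) = -2*(-1 - 12) = -2*(-13) = 26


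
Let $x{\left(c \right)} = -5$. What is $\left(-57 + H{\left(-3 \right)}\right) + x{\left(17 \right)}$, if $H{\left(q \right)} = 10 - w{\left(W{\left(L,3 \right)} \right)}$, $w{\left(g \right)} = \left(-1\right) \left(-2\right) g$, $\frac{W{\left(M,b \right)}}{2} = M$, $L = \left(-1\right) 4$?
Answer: $-36$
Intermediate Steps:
$L = -4$
$W{\left(M,b \right)} = 2 M$
$w{\left(g \right)} = 2 g$
$H{\left(q \right)} = 26$ ($H{\left(q \right)} = 10 - 2 \cdot 2 \left(-4\right) = 10 - 2 \left(-8\right) = 10 - -16 = 10 + 16 = 26$)
$\left(-57 + H{\left(-3 \right)}\right) + x{\left(17 \right)} = \left(-57 + 26\right) - 5 = -31 - 5 = -36$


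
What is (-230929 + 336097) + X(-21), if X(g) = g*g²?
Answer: 95907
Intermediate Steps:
X(g) = g³
(-230929 + 336097) + X(-21) = (-230929 + 336097) + (-21)³ = 105168 - 9261 = 95907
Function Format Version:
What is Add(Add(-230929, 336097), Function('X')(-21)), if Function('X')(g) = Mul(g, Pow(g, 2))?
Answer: 95907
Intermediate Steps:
Function('X')(g) = Pow(g, 3)
Add(Add(-230929, 336097), Function('X')(-21)) = Add(Add(-230929, 336097), Pow(-21, 3)) = Add(105168, -9261) = 95907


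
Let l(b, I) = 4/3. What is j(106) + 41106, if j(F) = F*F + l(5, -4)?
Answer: 157030/3 ≈ 52343.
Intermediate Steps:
l(b, I) = 4/3 (l(b, I) = 4*(⅓) = 4/3)
j(F) = 4/3 + F² (j(F) = F*F + 4/3 = F² + 4/3 = 4/3 + F²)
j(106) + 41106 = (4/3 + 106²) + 41106 = (4/3 + 11236) + 41106 = 33712/3 + 41106 = 157030/3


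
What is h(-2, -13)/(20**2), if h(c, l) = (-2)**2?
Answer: 1/100 ≈ 0.010000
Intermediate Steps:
h(c, l) = 4
h(-2, -13)/(20**2) = 4/(20**2) = 4/400 = 4*(1/400) = 1/100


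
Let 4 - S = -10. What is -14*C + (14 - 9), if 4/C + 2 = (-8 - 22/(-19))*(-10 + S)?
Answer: 1927/279 ≈ 6.9068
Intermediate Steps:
S = 14 (S = 4 - 1*(-10) = 4 + 10 = 14)
C = -38/279 (C = 4/(-2 + (-8 - 22/(-19))*(-10 + 14)) = 4/(-2 + (-8 - 22*(-1/19))*4) = 4/(-2 + (-8 + 22/19)*4) = 4/(-2 - 130/19*4) = 4/(-2 - 520/19) = 4/(-558/19) = 4*(-19/558) = -38/279 ≈ -0.13620)
-14*C + (14 - 9) = -14*(-38/279) + (14 - 9) = 532/279 + 5 = 1927/279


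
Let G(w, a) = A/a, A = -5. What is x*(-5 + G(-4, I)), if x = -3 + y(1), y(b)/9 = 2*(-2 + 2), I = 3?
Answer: 20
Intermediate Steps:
G(w, a) = -5/a
y(b) = 0 (y(b) = 9*(2*(-2 + 2)) = 9*(2*0) = 9*0 = 0)
x = -3 (x = -3 + 0 = -3)
x*(-5 + G(-4, I)) = -3*(-5 - 5/3) = -3*(-20/3) = 20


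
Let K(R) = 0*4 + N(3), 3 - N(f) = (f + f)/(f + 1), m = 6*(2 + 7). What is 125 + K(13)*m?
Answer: 206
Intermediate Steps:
m = 54 (m = 6*9 = 54)
N(f) = 3 - 2*f/(1 + f) (N(f) = 3 - (f + f)/(f + 1) = 3 - 2*f/(1 + f))
K(R) = 3/2 (K(R) = 0*4 + (3 + 3)/(1 + 3) = 0 + 6/4 = 0 + (1/4)*6 = 0 + 3/2 = 3/2)
125 + K(13)*m = 125 + (3/2)*54 = 125 + 81 = 206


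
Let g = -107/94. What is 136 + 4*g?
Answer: 6178/47 ≈ 131.45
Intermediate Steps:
g = -107/94 (g = -107*1/94 = -107/94 ≈ -1.1383)
136 + 4*g = 136 + 4*(-107/94) = 136 - 214/47 = 6178/47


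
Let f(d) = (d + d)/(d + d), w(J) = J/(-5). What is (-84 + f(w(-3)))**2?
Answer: 6889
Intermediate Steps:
w(J) = -J/5 (w(J) = J*(-1/5) = -J/5)
f(d) = 1 (f(d) = (2*d)/((2*d)) = (2*d)*(1/(2*d)) = 1)
(-84 + f(w(-3)))**2 = (-84 + 1)**2 = (-83)**2 = 6889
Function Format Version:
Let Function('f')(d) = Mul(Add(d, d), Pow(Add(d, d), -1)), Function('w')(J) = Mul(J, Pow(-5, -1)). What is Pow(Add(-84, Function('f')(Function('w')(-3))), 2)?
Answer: 6889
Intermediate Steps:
Function('w')(J) = Mul(Rational(-1, 5), J) (Function('w')(J) = Mul(J, Rational(-1, 5)) = Mul(Rational(-1, 5), J))
Function('f')(d) = 1 (Function('f')(d) = Mul(Mul(2, d), Pow(Mul(2, d), -1)) = Mul(Mul(2, d), Mul(Rational(1, 2), Pow(d, -1))) = 1)
Pow(Add(-84, Function('f')(Function('w')(-3))), 2) = Pow(Add(-84, 1), 2) = Pow(-83, 2) = 6889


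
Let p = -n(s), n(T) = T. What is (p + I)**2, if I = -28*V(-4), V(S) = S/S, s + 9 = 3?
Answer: 484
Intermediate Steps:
s = -6 (s = -9 + 3 = -6)
V(S) = 1
I = -28 (I = -28*1 = -28)
p = 6 (p = -1*(-6) = 6)
(p + I)**2 = (6 - 28)**2 = (-22)**2 = 484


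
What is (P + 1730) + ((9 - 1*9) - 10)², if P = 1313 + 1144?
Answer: 4287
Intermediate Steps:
P = 2457
(P + 1730) + ((9 - 1*9) - 10)² = (2457 + 1730) + ((9 - 1*9) - 10)² = 4187 + ((9 - 9) - 10)² = 4187 + (0 - 10)² = 4187 + (-10)² = 4187 + 100 = 4287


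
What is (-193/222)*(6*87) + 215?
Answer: -8836/37 ≈ -238.81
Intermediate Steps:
(-193/222)*(6*87) + 215 = -193*1/222*522 + 215 = -193/222*522 + 215 = -16791/37 + 215 = -8836/37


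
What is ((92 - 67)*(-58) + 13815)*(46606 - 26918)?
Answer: 243442120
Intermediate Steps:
((92 - 67)*(-58) + 13815)*(46606 - 26918) = (25*(-58) + 13815)*19688 = (-1450 + 13815)*19688 = 12365*19688 = 243442120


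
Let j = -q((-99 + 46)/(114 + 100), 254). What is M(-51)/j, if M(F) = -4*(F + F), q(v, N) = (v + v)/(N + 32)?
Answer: 12485616/53 ≈ 2.3558e+5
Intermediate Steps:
q(v, N) = 2*v/(32 + N) (q(v, N) = (2*v)/(32 + N) = 2*v/(32 + N))
M(F) = -8*F
j = 53/30602 (j = -2*(-99 + 46)/(114 + 100)/(32 + 254) = -2*(-53/214)/286 = -2*(-53*1/214)/286 = -2*(-53)/(214*286) = -1*(-53/30602) = 53/30602 ≈ 0.0017319)
M(-51)/j = (-8*(-51))/(53/30602) = 408*(30602/53) = 12485616/53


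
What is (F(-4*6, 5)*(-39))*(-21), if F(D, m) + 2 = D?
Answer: -21294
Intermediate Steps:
F(D, m) = -2 + D
(F(-4*6, 5)*(-39))*(-21) = ((-2 - 4*6)*(-39))*(-21) = ((-2 - 24)*(-39))*(-21) = -26*(-39)*(-21) = 1014*(-21) = -21294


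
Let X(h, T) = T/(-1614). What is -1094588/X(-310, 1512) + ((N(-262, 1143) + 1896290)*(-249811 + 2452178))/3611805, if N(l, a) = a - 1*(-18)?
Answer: 176379463851062/75847905 ≈ 2.3254e+6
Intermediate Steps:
X(h, T) = -T/1614 (X(h, T) = T*(-1/1614) = -T/1614)
N(l, a) = 18 + a (N(l, a) = a + 18 = 18 + a)
-1094588/X(-310, 1512) + ((N(-262, 1143) + 1896290)*(-249811 + 2452178))/3611805 = -1094588/((-1/1614*1512)) + (((18 + 1143) + 1896290)*(-249811 + 2452178))/3611805 = -1094588/(-252/269) + ((1161 + 1896290)*2202367)*(1/3611805) = -1094588*(-269/252) + (1897451*2202367)*(1/3611805) = 73611043/63 + 4178883466517*(1/3611805) = 73611043/63 + 4178883466517/3611805 = 176379463851062/75847905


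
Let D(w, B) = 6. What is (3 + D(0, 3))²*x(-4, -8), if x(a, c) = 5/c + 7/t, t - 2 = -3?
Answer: -4941/8 ≈ -617.63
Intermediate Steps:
t = -1 (t = 2 - 3 = -1)
x(a, c) = -7 + 5/c (x(a, c) = 5/c + 7/(-1) = 5/c + 7*(-1) = 5/c - 7 = -7 + 5/c)
(3 + D(0, 3))²*x(-4, -8) = (3 + 6)²*(-7 + 5/(-8)) = 9²*(-7 + 5*(-⅛)) = 81*(-7 - 5/8) = 81*(-61/8) = -4941/8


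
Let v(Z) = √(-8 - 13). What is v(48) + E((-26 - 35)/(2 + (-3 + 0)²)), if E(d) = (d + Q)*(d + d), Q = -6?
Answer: 15494/121 + I*√21 ≈ 128.05 + 4.5826*I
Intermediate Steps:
v(Z) = I*√21 (v(Z) = √(-21) = I*√21)
E(d) = 2*d*(-6 + d) (E(d) = (d - 6)*(d + d) = (-6 + d)*(2*d) = 2*d*(-6 + d))
v(48) + E((-26 - 35)/(2 + (-3 + 0)²)) = I*√21 + 2*((-26 - 35)/(2 + (-3 + 0)²))*(-6 + (-26 - 35)/(2 + (-3 + 0)²)) = I*√21 + 2*(-61/(2 + (-3)²))*(-6 - 61/(2 + (-3)²)) = I*√21 + 2*(-61/(2 + 9))*(-6 - 61/(2 + 9)) = I*√21 + 2*(-61/11)*(-6 - 61/11) = I*√21 + 2*(-61/11)*(-127/11) = I*√21 + 15494/121 = 15494/121 + I*√21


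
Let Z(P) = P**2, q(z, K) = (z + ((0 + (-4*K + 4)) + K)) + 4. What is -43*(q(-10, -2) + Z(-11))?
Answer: -5375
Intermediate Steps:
q(z, K) = 8 + z - 3*K (q(z, K) = (z + ((0 + (4 - 4*K)) + K)) + 4 = (z + ((4 - 4*K) + K)) + 4 = (z + (4 - 3*K)) + 4 = (4 + z - 3*K) + 4 = 8 + z - 3*K)
-43*(q(-10, -2) + Z(-11)) = -43*((8 - 10 - 3*(-2)) + (-11)**2) = -43*((8 - 10 + 6) + 121) = -43*(4 + 121) = -43*125 = -5375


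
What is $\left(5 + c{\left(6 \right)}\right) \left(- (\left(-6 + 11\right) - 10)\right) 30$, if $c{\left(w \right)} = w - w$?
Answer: $750$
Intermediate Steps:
$c{\left(w \right)} = 0$
$\left(5 + c{\left(6 \right)}\right) \left(- (\left(-6 + 11\right) - 10)\right) 30 = \left(5 + 0\right) \left(- (\left(-6 + 11\right) - 10)\right) 30 = 5 \left(- (5 - 10)\right) 30 = 5 \left(\left(-1\right) \left(-5\right)\right) 30 = 5 \cdot 5 \cdot 30 = 25 \cdot 30 = 750$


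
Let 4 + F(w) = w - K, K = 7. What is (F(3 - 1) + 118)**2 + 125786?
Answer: 137667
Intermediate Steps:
F(w) = -11 + w (F(w) = -4 + (w - 1*7) = -4 + (w - 7) = -4 + (-7 + w) = -11 + w)
(F(3 - 1) + 118)**2 + 125786 = ((-11 + (3 - 1)) + 118)**2 + 125786 = ((-11 + 2) + 118)**2 + 125786 = (-9 + 118)**2 + 125786 = 109**2 + 125786 = 11881 + 125786 = 137667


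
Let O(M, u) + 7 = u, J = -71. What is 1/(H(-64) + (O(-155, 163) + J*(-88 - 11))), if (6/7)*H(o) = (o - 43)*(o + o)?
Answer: 3/69491 ≈ 4.3171e-5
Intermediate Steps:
O(M, u) = -7 + u
H(o) = 7*o*(-43 + o)/3 (H(o) = 7*((o - 43)*(o + o))/6 = 7*((-43 + o)*(2*o))/6 = 7*(2*o*(-43 + o))/6 = 7*o*(-43 + o)/3)
1/(H(-64) + (O(-155, 163) + J*(-88 - 11))) = 1/((7/3)*(-64)*(-43 - 64) + ((-7 + 163) - 71*(-88 - 11))) = 1/((7/3)*(-64)*(-107) + (156 - 71*(-99))) = 1/(47936/3 + (156 + 7029)) = 1/(47936/3 + 7185) = 1/(69491/3) = 3/69491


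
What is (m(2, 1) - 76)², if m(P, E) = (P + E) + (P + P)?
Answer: 4761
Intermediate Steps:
m(P, E) = E + 3*P (m(P, E) = (E + P) + 2*P = E + 3*P)
(m(2, 1) - 76)² = ((1 + 3*2) - 76)² = ((1 + 6) - 76)² = (7 - 76)² = (-69)² = 4761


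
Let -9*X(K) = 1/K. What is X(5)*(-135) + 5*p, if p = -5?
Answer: -22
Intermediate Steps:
X(K) = -1/(9*K)
X(5)*(-135) + 5*p = -⅑/5*(-135) + 5*(-5) = -⅑*⅕*(-135) - 25 = -1/45*(-135) - 25 = 3 - 25 = -22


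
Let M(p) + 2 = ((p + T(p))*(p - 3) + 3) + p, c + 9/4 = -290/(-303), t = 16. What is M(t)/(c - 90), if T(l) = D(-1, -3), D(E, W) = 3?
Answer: -319968/110647 ≈ -2.8918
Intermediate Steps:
T(l) = 3
c = -1567/1212 (c = -9/4 - 290/(-303) = -9/4 - 290*(-1/303) = -9/4 + 290/303 = -1567/1212 ≈ -1.2929)
M(p) = 1 + p + (-3 + p)*(3 + p) (M(p) = -2 + (((p + 3)*(p - 3) + 3) + p) = -2 + (((3 + p)*(-3 + p) + 3) + p) = -2 + (((-3 + p)*(3 + p) + 3) + p) = -2 + ((3 + (-3 + p)*(3 + p)) + p) = -2 + (3 + p + (-3 + p)*(3 + p)) = 1 + p + (-3 + p)*(3 + p))
M(t)/(c - 90) = (-8 + 16 + 16²)/(-1567/1212 - 90) = (-8 + 16 + 256)/(-110647/1212) = -1212/110647*264 = -319968/110647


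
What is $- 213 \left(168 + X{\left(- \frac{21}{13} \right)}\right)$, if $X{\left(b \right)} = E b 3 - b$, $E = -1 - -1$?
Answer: $- \frac{469665}{13} \approx -36128.0$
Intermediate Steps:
$E = 0$ ($E = -1 + 1 = 0$)
$X{\left(b \right)} = - b$ ($X{\left(b \right)} = 0 b 3 - b = 0 \cdot 3 - b = 0 - b = - b$)
$- 213 \left(168 + X{\left(- \frac{21}{13} \right)}\right) = - 213 \left(168 - - \frac{21}{13}\right) = - 213 \left(168 + \frac{21}{13}\right) = \left(-213\right) \frac{2205}{13} = - \frac{469665}{13}$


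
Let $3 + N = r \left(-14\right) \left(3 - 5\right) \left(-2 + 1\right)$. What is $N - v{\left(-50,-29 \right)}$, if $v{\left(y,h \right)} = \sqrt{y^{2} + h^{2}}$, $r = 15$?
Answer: $-423 - \sqrt{3341} \approx -480.8$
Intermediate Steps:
$v{\left(y,h \right)} = \sqrt{h^{2} + y^{2}}$
$N = -423$ ($N = -3 + 15 \left(-14\right) \left(3 - 5\right) \left(-2 + 1\right) = -3 - 210 \left(\left(-2\right) \left(-1\right)\right) = -3 - 420 = -423$)
$N - v{\left(-50,-29 \right)} = -423 - \sqrt{\left(-29\right)^{2} + \left(-50\right)^{2}} = -423 - \sqrt{841 + 2500} = -423 - \sqrt{3341}$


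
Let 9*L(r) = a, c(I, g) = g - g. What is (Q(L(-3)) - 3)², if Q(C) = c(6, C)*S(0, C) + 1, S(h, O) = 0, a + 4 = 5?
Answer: 4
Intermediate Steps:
c(I, g) = 0
a = 1 (a = -4 + 5 = 1)
L(r) = ⅑ (L(r) = (⅑)*1 = ⅑)
Q(C) = 1 (Q(C) = 0*0 + 1 = 0 + 1 = 1)
(Q(L(-3)) - 3)² = (1 - 3)² = (-2)² = 4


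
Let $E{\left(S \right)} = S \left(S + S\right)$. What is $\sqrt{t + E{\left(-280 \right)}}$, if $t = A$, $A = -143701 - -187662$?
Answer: $\sqrt{200761} \approx 448.06$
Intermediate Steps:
$E{\left(S \right)} = 2 S^{2}$ ($E{\left(S \right)} = S 2 S = 2 S^{2}$)
$A = 43961$ ($A = -143701 + 187662 = 43961$)
$t = 43961$
$\sqrt{t + E{\left(-280 \right)}} = \sqrt{43961 + 2 \left(-280\right)^{2}} = \sqrt{43961 + 2 \cdot 78400} = \sqrt{43961 + 156800} = \sqrt{200761}$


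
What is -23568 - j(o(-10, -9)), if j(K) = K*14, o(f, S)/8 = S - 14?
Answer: -20992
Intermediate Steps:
o(f, S) = -112 + 8*S (o(f, S) = 8*(S - 14) = 8*(-14 + S) = -112 + 8*S)
j(K) = 14*K
-23568 - j(o(-10, -9)) = -23568 - 14*(-112 + 8*(-9)) = -23568 - 14*(-112 - 72) = -23568 - 14*(-184) = -23568 - 1*(-2576) = -23568 + 2576 = -20992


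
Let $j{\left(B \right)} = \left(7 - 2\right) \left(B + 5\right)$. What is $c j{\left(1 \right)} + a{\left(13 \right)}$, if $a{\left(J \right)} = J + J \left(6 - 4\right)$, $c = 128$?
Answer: $3879$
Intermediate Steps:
$j{\left(B \right)} = 25 + 5 B$ ($j{\left(B \right)} = 5 \left(5 + B\right) = 25 + 5 B$)
$a{\left(J \right)} = 3 J$ ($a{\left(J \right)} = J + J \left(6 - 4\right) = J + J 2 = J + 2 J = 3 J$)
$c j{\left(1 \right)} + a{\left(13 \right)} = 128 \left(25 + 5 \cdot 1\right) + 3 \cdot 13 = 128 \left(25 + 5\right) + 39 = 128 \cdot 30 + 39 = 3840 + 39 = 3879$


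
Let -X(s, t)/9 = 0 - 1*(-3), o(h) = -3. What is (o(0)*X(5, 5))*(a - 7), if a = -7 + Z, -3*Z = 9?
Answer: -1377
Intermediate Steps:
Z = -3 (Z = -⅓*9 = -3)
a = -10 (a = -7 - 3 = -10)
X(s, t) = -27 (X(s, t) = -9*(0 - 1*(-3)) = -9*(0 + 3) = -9*3 = -27)
(o(0)*X(5, 5))*(a - 7) = (-3*(-27))*(-10 - 7) = 81*(-17) = -1377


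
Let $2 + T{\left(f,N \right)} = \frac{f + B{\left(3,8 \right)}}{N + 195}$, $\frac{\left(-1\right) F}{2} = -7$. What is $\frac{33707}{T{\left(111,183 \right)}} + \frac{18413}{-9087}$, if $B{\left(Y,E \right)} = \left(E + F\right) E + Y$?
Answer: $- \frac{248472710}{9087} \approx -27344.0$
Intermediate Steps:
$F = 14$ ($F = \left(-2\right) \left(-7\right) = 14$)
$B{\left(Y,E \right)} = Y + E \left(14 + E\right)$ ($B{\left(Y,E \right)} = \left(E + 14\right) E + Y = \left(14 + E\right) E + Y = E \left(14 + E\right) + Y = Y + E \left(14 + E\right)$)
$T{\left(f,N \right)} = -2 + \frac{179 + f}{195 + N}$ ($T{\left(f,N \right)} = -2 + \frac{f + \left(3 + 8^{2} + 14 \cdot 8\right)}{N + 195} = -2 + \frac{f + \left(3 + 64 + 112\right)}{195 + N} = -2 + \frac{f + 179}{195 + N} = -2 + \frac{179 + f}{195 + N}$)
$\frac{33707}{T{\left(111,183 \right)}} + \frac{18413}{-9087} = \frac{33707}{\frac{1}{195 + 183} \left(-211 + 111 - 366\right)} + \frac{18413}{-9087} = \frac{33707}{\frac{1}{378} \left(-211 + 111 - 366\right)} + 18413 \left(- \frac{1}{9087}\right) = \frac{33707}{\frac{1}{378} \left(-466\right)} - \frac{18413}{9087} = \frac{33707}{- \frac{233}{189}} - \frac{18413}{9087} = 33707 \left(- \frac{189}{233}\right) - \frac{18413}{9087} = - \frac{6370623}{233} - \frac{18413}{9087} = - \frac{248472710}{9087}$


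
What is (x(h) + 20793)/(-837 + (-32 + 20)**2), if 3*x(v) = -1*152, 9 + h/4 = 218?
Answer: -5657/189 ≈ -29.931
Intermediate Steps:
h = 836 (h = -36 + 4*218 = -36 + 872 = 836)
x(v) = -152/3 (x(v) = (-1*152)/3 = (1/3)*(-152) = -152/3)
(x(h) + 20793)/(-837 + (-32 + 20)**2) = (-152/3 + 20793)/(-837 + (-32 + 20)**2) = 62227/(3*(-837 + (-12)**2)) = 62227/(3*(-837 + 144)) = (62227/3)/(-693) = (62227/3)*(-1/693) = -5657/189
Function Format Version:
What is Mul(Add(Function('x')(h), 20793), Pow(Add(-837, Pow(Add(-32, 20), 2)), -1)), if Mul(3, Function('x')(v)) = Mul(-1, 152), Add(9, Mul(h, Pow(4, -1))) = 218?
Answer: Rational(-5657, 189) ≈ -29.931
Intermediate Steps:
h = 836 (h = Add(-36, Mul(4, 218)) = Add(-36, 872) = 836)
Function('x')(v) = Rational(-152, 3) (Function('x')(v) = Mul(Rational(1, 3), Mul(-1, 152)) = Mul(Rational(1, 3), -152) = Rational(-152, 3))
Mul(Add(Function('x')(h), 20793), Pow(Add(-837, Pow(Add(-32, 20), 2)), -1)) = Mul(Add(Rational(-152, 3), 20793), Pow(Add(-837, Pow(Add(-32, 20), 2)), -1)) = Mul(Rational(62227, 3), Pow(Add(-837, Pow(-12, 2)), -1)) = Mul(Rational(62227, 3), Pow(Add(-837, 144), -1)) = Mul(Rational(62227, 3), Pow(-693, -1)) = Mul(Rational(62227, 3), Rational(-1, 693)) = Rational(-5657, 189)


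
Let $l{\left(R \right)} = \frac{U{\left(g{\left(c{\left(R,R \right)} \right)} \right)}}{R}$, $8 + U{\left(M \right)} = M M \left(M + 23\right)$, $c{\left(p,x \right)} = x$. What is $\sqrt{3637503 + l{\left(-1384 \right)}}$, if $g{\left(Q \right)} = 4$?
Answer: $\frac{\sqrt{108866818118}}{173} \approx 1907.2$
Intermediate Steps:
$U{\left(M \right)} = -8 + M^{2} \left(23 + M\right)$ ($U{\left(M \right)} = -8 + M M \left(M + 23\right) = -8 + M^{2} \left(23 + M\right)$)
$l{\left(R \right)} = \frac{424}{R}$ ($l{\left(R \right)} = \frac{-8 + 4^{3} + 23 \cdot 4^{2}}{R} = \frac{-8 + 64 + 23 \cdot 16}{R} = \frac{-8 + 64 + 368}{R} = \frac{424}{R}$)
$\sqrt{3637503 + l{\left(-1384 \right)}} = \sqrt{3637503 + \frac{424}{-1384}} = \sqrt{3637503 + 424 \left(- \frac{1}{1384}\right)} = \sqrt{3637503 - \frac{53}{173}} = \sqrt{\frac{629287966}{173}} = \frac{\sqrt{108866818118}}{173}$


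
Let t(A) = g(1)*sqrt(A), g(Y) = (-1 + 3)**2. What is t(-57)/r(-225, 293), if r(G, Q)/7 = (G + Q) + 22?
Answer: 2*I*sqrt(57)/315 ≈ 0.047935*I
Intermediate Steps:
g(Y) = 4 (g(Y) = 2**2 = 4)
r(G, Q) = 154 + 7*G + 7*Q (r(G, Q) = 7*((G + Q) + 22) = 7*(22 + G + Q) = 154 + 7*G + 7*Q)
t(A) = 4*sqrt(A)
t(-57)/r(-225, 293) = (4*sqrt(-57))/(154 + 7*(-225) + 7*293) = (4*(I*sqrt(57)))/(154 - 1575 + 2051) = (4*I*sqrt(57))/630 = (4*I*sqrt(57))*(1/630) = 2*I*sqrt(57)/315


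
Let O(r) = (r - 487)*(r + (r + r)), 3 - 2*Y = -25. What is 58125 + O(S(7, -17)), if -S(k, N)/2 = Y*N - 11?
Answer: 74559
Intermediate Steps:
Y = 14 (Y = 3/2 - ½*(-25) = 3/2 + 25/2 = 14)
S(k, N) = 22 - 28*N (S(k, N) = -2*(14*N - 11) = -2*(-11 + 14*N) = 22 - 28*N)
O(r) = 3*r*(-487 + r) (O(r) = (-487 + r)*(r + 2*r) = (-487 + r)*(3*r) = 3*r*(-487 + r))
58125 + O(S(7, -17)) = 58125 + 3*(22 - 28*(-17))*(-487 + (22 - 28*(-17))) = 58125 + 3*(22 + 476)*(-487 + (22 + 476)) = 58125 + 3*498*(-487 + 498) = 58125 + 3*498*11 = 58125 + 16434 = 74559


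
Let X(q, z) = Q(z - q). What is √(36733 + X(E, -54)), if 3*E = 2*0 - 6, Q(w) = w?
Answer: √36681 ≈ 191.52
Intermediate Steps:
E = -2 (E = (2*0 - 6)/3 = (0 - 6)/3 = (⅓)*(-6) = -2)
X(q, z) = z - q
√(36733 + X(E, -54)) = √(36733 + (-54 - 1*(-2))) = √(36733 + (-54 + 2)) = √(36733 - 52) = √36681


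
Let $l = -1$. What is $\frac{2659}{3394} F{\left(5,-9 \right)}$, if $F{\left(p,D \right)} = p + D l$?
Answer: $\frac{18613}{1697} \approx 10.968$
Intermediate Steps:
$F{\left(p,D \right)} = p - D$ ($F{\left(p,D \right)} = p + D \left(-1\right) = p - D$)
$\frac{2659}{3394} F{\left(5,-9 \right)} = \frac{2659}{3394} \left(5 - -9\right) = 2659 \cdot \frac{1}{3394} \left(5 + 9\right) = \frac{2659}{3394} \cdot 14 = \frac{18613}{1697}$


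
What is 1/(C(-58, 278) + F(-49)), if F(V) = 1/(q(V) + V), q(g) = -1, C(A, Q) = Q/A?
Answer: -1450/6979 ≈ -0.20777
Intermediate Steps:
F(V) = 1/(-1 + V)
1/(C(-58, 278) + F(-49)) = 1/(278/(-58) + 1/(-1 - 49)) = 1/(278*(-1/58) + 1/(-50)) = 1/(-139/29 - 1/50) = 1/(-6979/1450) = -1450/6979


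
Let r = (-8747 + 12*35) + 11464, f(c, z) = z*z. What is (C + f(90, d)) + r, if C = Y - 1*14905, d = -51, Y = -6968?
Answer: -16135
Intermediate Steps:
f(c, z) = z²
C = -21873 (C = -6968 - 1*14905 = -6968 - 14905 = -21873)
r = 3137 (r = (-8747 + 420) + 11464 = -8327 + 11464 = 3137)
(C + f(90, d)) + r = (-21873 + (-51)²) + 3137 = (-21873 + 2601) + 3137 = -19272 + 3137 = -16135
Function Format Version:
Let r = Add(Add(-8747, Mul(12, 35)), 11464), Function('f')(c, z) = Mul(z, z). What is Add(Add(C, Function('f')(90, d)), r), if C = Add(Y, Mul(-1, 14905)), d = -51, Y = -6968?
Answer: -16135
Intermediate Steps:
Function('f')(c, z) = Pow(z, 2)
C = -21873 (C = Add(-6968, Mul(-1, 14905)) = Add(-6968, -14905) = -21873)
r = 3137 (r = Add(Add(-8747, 420), 11464) = Add(-8327, 11464) = 3137)
Add(Add(C, Function('f')(90, d)), r) = Add(Add(-21873, Pow(-51, 2)), 3137) = Add(Add(-21873, 2601), 3137) = Add(-19272, 3137) = -16135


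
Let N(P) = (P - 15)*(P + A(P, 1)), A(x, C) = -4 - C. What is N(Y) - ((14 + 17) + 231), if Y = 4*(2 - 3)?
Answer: -91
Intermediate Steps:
Y = -4 (Y = 4*(-1) = -4)
N(P) = (-15 + P)*(-5 + P) (N(P) = (P - 15)*(P + (-4 - 1*1)) = (-15 + P)*(P + (-4 - 1)) = (-15 + P)*(P - 5) = (-15 + P)*(-5 + P))
N(Y) - ((14 + 17) + 231) = (75 + (-4)² - 20*(-4)) - ((14 + 17) + 231) = (75 + 16 + 80) - (31 + 231) = 171 - 1*262 = 171 - 262 = -91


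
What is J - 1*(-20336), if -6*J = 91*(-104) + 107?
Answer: 43791/2 ≈ 21896.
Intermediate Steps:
J = 3119/2 (J = -(91*(-104) + 107)/6 = -(-9464 + 107)/6 = -1/6*(-9357) = 3119/2 ≈ 1559.5)
J - 1*(-20336) = 3119/2 - 1*(-20336) = 3119/2 + 20336 = 43791/2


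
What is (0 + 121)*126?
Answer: 15246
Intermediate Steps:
(0 + 121)*126 = 121*126 = 15246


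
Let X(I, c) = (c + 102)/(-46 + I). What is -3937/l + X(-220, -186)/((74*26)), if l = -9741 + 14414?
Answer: -71946467/85413094 ≈ -0.84234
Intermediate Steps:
X(I, c) = (102 + c)/(-46 + I)
l = 4673
-3937/l + X(-220, -186)/((74*26)) = -3937/4673 + ((102 - 186)/(-46 - 220))/((74*26)) = -3937*1/4673 + (-84/(-266))/1924 = -3937/4673 - 1/266*(-84)*(1/1924) = -3937/4673 + (6/19)*(1/1924) = -3937/4673 + 3/18278 = -71946467/85413094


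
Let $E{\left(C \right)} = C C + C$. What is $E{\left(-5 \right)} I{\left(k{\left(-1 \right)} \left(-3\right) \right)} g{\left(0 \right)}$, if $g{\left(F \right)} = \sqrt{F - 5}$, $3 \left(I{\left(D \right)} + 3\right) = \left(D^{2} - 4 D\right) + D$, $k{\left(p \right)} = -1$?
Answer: $- 60 i \sqrt{5} \approx - 134.16 i$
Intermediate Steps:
$I{\left(D \right)} = -3 - D + \frac{D^{2}}{3}$ ($I{\left(D \right)} = -3 + \frac{\left(D^{2} - 4 D\right) + D}{3} = -3 + \frac{D^{2} - 3 D}{3} = -3 + \left(- D + \frac{D^{2}}{3}\right) = -3 - D + \frac{D^{2}}{3}$)
$g{\left(F \right)} = \sqrt{-5 + F}$
$E{\left(C \right)} = C + C^{2}$ ($E{\left(C \right)} = C^{2} + C = C + C^{2}$)
$E{\left(-5 \right)} I{\left(k{\left(-1 \right)} \left(-3\right) \right)} g{\left(0 \right)} = - 5 \left(1 - 5\right) \left(-3 - \left(-1\right) \left(-3\right) + \frac{\left(\left(-1\right) \left(-3\right)\right)^{2}}{3}\right) \sqrt{-5 + 0} = \left(-5\right) \left(-4\right) \left(-3 - 3 + \frac{3^{2}}{3}\right) \sqrt{-5} = 20 \left(-3 - 3 + \frac{1}{3} \cdot 9\right) i \sqrt{5} = 20 \left(-3 - 3 + 3\right) i \sqrt{5} = 20 \left(-3\right) i \sqrt{5} = - 60 i \sqrt{5}$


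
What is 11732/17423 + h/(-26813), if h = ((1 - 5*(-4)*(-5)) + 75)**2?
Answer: 43504924/66737557 ≈ 0.65188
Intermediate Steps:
h = 576 (h = ((1 + 20*(-5)) + 75)**2 = ((1 - 100) + 75)**2 = (-99 + 75)**2 = (-24)**2 = 576)
11732/17423 + h/(-26813) = 11732/17423 + 576/(-26813) = 11732*(1/17423) + 576*(-1/26813) = 1676/2489 - 576/26813 = 43504924/66737557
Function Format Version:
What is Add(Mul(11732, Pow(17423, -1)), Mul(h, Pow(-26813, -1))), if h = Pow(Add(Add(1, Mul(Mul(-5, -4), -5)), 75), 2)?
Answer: Rational(43504924, 66737557) ≈ 0.65188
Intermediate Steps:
h = 576 (h = Pow(Add(Add(1, Mul(20, -5)), 75), 2) = Pow(Add(Add(1, -100), 75), 2) = Pow(Add(-99, 75), 2) = Pow(-24, 2) = 576)
Add(Mul(11732, Pow(17423, -1)), Mul(h, Pow(-26813, -1))) = Add(Mul(11732, Pow(17423, -1)), Mul(576, Pow(-26813, -1))) = Add(Mul(11732, Rational(1, 17423)), Mul(576, Rational(-1, 26813))) = Add(Rational(1676, 2489), Rational(-576, 26813)) = Rational(43504924, 66737557)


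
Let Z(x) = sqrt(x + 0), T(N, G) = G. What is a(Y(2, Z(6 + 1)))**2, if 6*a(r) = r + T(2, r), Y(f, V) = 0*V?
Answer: 0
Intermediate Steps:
Z(x) = sqrt(x)
Y(f, V) = 0
a(r) = r/3 (a(r) = (r + r)/6 = (2*r)/6 = r/3)
a(Y(2, Z(6 + 1)))**2 = ((1/3)*0)**2 = 0**2 = 0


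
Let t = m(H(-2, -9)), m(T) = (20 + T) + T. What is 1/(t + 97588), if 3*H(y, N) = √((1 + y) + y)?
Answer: 73206/7145491249 - I*√3/14290982498 ≈ 1.0245e-5 - 1.212e-10*I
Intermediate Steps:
H(y, N) = √(1 + 2*y)/3 (H(y, N) = √((1 + y) + y)/3 = √(1 + 2*y)/3)
m(T) = 20 + 2*T
t = 20 + 2*I*√3/3 (t = 20 + 2*(√(1 + 2*(-2))/3) = 20 + 2*(√(1 - 4)/3) = 20 + 2*(√(-3)/3) = 20 + 2*((I*√3)/3) = 20 + 2*(I*√3/3) = 20 + 2*I*√3/3 ≈ 20.0 + 1.1547*I)
1/(t + 97588) = 1/((20 + 2*I*√3/3) + 97588) = 1/(97608 + 2*I*√3/3)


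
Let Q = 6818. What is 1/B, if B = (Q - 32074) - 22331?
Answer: -1/47587 ≈ -2.1014e-5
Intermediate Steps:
B = -47587 (B = (6818 - 32074) - 22331 = -25256 - 22331 = -47587)
1/B = 1/(-47587) = -1/47587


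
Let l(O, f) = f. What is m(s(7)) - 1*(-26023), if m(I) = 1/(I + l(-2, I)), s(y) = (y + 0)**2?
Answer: 2550255/98 ≈ 26023.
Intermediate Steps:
s(y) = y**2
m(I) = 1/(2*I) (m(I) = 1/(I + I) = 1/(2*I))
m(s(7)) - 1*(-26023) = 1/(2*(7**2)) - 1*(-26023) = (1/2)/49 + 26023 = (1/2)*(1/49) + 26023 = 1/98 + 26023 = 2550255/98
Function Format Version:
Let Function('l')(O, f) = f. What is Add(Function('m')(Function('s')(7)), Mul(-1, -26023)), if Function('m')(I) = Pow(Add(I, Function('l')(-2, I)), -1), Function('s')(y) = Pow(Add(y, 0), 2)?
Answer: Rational(2550255, 98) ≈ 26023.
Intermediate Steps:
Function('s')(y) = Pow(y, 2)
Function('m')(I) = Mul(Rational(1, 2), Pow(I, -1)) (Function('m')(I) = Pow(Add(I, I), -1) = Pow(Mul(2, I), -1) = Mul(Rational(1, 2), Pow(I, -1)))
Add(Function('m')(Function('s')(7)), Mul(-1, -26023)) = Add(Mul(Rational(1, 2), Pow(Pow(7, 2), -1)), Mul(-1, -26023)) = Add(Mul(Rational(1, 2), Pow(49, -1)), 26023) = Add(Mul(Rational(1, 2), Rational(1, 49)), 26023) = Add(Rational(1, 98), 26023) = Rational(2550255, 98)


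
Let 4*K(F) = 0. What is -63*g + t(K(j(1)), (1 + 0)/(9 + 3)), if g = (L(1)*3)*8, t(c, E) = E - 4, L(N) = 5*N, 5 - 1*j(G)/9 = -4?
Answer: -90767/12 ≈ -7563.9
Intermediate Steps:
j(G) = 81 (j(G) = 45 - 9*(-4) = 45 + 36 = 81)
K(F) = 0 (K(F) = (¼)*0 = 0)
t(c, E) = -4 + E
g = 120 (g = ((5*1)*3)*8 = (5*3)*8 = 15*8 = 120)
-63*g + t(K(j(1)), (1 + 0)/(9 + 3)) = -63*120 + (-4 + (1 + 0)/(9 + 3)) = -7560 + (-4 + 1/12) = -7560 - 47/12 = -90767/12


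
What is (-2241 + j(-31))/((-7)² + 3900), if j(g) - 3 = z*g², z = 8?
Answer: 5450/3949 ≈ 1.3801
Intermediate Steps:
j(g) = 3 + 8*g²
(-2241 + j(-31))/((-7)² + 3900) = (-2241 + (3 + 8*(-31)²))/((-7)² + 3900) = (-2241 + (3 + 8*961))/(49 + 3900) = (-2241 + (3 + 7688))/3949 = (-2241 + 7691)*(1/3949) = 5450*(1/3949) = 5450/3949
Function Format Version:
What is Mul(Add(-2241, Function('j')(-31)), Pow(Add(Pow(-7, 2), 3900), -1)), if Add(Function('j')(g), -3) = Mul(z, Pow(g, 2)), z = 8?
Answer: Rational(5450, 3949) ≈ 1.3801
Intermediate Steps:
Function('j')(g) = Add(3, Mul(8, Pow(g, 2)))
Mul(Add(-2241, Function('j')(-31)), Pow(Add(Pow(-7, 2), 3900), -1)) = Mul(Add(-2241, Add(3, Mul(8, Pow(-31, 2)))), Pow(Add(Pow(-7, 2), 3900), -1)) = Mul(Add(-2241, Add(3, Mul(8, 961))), Pow(Add(49, 3900), -1)) = Mul(Add(-2241, Add(3, 7688)), Pow(3949, -1)) = Mul(Add(-2241, 7691), Rational(1, 3949)) = Mul(5450, Rational(1, 3949)) = Rational(5450, 3949)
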